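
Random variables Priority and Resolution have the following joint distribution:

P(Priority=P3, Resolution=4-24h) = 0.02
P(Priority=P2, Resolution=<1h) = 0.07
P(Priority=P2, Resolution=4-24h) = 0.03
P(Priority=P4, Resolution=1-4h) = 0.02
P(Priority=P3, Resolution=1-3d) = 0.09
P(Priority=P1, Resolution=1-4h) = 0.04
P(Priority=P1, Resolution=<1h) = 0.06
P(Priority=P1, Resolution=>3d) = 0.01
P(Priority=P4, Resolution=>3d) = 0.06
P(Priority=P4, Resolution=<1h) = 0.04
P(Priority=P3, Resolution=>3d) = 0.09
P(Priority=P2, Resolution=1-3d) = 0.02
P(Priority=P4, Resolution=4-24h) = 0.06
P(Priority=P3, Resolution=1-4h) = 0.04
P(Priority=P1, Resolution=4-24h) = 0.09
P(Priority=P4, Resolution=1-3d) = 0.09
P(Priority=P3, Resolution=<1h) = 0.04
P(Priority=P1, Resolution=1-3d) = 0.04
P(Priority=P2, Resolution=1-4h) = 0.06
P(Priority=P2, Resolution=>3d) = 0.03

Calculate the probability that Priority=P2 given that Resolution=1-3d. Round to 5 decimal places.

P(Resolution=1-3d) = 0.04 + 0.02 + 0.09 + 0.09 = 0.24.
P(Priority=P2 | Resolution=1-3d) = 0.02/0.24 = 0.08333.

0.08333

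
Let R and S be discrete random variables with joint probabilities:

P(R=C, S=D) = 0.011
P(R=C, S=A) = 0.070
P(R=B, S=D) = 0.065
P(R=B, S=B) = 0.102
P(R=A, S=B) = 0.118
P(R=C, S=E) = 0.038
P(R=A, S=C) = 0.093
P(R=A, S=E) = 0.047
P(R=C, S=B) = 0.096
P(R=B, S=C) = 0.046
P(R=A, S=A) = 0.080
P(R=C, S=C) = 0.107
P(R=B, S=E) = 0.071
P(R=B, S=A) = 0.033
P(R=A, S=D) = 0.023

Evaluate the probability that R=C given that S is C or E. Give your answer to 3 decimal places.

0.361

P(S=C) = 0.093 + 0.046 + 0.107 = 0.246.
P(S=E) = 0.047 + 0.071 + 0.038 = 0.156.
P(S ∈ {C, E}) = 0.246 + 0.156 = 0.402; P(R=C, S ∈ {C, E}) = 0.107 + 0.038 = 0.145.
P(R=C | S ∈ {C, E}) = 0.145/0.402 = 0.361.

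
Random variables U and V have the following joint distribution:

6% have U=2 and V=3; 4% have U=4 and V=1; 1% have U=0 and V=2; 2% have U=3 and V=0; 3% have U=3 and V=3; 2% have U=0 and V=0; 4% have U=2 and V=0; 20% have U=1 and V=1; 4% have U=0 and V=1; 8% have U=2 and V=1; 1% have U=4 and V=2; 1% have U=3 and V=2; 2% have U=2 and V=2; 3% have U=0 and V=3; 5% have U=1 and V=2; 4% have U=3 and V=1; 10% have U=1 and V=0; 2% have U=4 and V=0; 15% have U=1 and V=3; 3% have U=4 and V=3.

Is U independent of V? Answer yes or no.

Every cell satisfies P(U,V) = P(U)·P(V). For instance P(U=2) = 0.20, P(V=2) = 0.10, and 0.20×0.10 = 0.02 matches the joint entry. So U and V are independent.

yes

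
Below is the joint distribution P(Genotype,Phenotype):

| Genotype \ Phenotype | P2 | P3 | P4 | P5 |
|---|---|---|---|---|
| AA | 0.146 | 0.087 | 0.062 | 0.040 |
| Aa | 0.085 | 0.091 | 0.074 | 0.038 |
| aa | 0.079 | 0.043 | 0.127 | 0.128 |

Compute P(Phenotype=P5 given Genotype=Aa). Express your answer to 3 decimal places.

0.132

P(Genotype=Aa) = 0.085 + 0.091 + 0.074 + 0.038 = 0.288.
P(Phenotype=P5 | Genotype=Aa) = 0.038/0.288 = 0.132.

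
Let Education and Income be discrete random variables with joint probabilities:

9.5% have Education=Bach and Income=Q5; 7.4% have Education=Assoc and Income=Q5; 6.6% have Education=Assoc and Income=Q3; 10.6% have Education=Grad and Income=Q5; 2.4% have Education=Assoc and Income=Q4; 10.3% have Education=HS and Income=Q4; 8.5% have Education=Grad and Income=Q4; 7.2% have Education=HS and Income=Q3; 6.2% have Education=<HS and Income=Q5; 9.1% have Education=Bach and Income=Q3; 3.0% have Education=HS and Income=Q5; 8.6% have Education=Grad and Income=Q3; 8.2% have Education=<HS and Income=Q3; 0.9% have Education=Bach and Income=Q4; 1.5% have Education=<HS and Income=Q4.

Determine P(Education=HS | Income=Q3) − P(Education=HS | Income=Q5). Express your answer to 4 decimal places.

0.0996

P(Income=Q3) = 0.082 + 0.072 + 0.066 + 0.091 + 0.086 = 0.397; P(Education=HS | Income=Q3) = 0.072/0.397 = 0.18136.
P(Income=Q5) = 0.062 + 0.030 + 0.074 + 0.095 + 0.106 = 0.367; P(Education=HS | Income=Q5) = 0.030/0.367 = 0.08174.
Difference = 0.0996.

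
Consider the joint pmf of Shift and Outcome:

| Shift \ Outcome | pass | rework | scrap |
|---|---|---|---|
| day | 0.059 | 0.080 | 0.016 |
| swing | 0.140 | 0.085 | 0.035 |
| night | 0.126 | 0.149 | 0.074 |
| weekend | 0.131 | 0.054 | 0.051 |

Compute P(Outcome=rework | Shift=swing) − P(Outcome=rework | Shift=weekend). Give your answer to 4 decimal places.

P(Shift=swing) = 0.140 + 0.085 + 0.035 = 0.260; P(Outcome=rework | Shift=swing) = 0.085/0.260 = 0.32692.
P(Shift=weekend) = 0.131 + 0.054 + 0.051 = 0.236; P(Outcome=rework | Shift=weekend) = 0.054/0.236 = 0.22881.
Difference = 0.0981.

0.0981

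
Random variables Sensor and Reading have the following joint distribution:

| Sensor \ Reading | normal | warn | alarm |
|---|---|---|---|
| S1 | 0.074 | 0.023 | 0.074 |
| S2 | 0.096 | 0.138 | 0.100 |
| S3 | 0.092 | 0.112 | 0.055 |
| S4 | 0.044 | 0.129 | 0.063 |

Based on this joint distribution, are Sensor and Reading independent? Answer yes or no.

P(Sensor=S1) = 0.171 and P(Reading=warn) = 0.402, so their product is 0.06874, but P(Sensor=S1, Reading=warn) = 0.023. Since these differ, Sensor and Reading are not independent.

no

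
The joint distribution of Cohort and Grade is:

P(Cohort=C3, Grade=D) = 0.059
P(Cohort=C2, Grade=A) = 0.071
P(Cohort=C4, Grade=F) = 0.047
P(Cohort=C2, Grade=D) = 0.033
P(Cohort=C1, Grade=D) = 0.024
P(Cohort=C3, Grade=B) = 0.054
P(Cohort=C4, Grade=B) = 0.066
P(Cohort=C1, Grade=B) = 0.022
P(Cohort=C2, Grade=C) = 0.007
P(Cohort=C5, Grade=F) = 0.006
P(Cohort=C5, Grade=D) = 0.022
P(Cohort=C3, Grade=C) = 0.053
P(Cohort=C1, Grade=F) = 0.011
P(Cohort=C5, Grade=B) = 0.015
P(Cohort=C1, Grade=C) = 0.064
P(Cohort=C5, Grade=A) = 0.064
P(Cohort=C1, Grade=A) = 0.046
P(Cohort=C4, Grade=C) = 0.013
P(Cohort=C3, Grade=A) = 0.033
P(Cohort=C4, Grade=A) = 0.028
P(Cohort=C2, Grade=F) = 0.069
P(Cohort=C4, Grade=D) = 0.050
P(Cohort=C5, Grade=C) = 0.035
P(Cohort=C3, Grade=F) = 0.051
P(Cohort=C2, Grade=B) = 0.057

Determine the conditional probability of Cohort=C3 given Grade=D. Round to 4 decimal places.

P(Grade=D) = 0.024 + 0.033 + 0.059 + 0.050 + 0.022 = 0.188.
P(Cohort=C3 | Grade=D) = 0.059/0.188 = 0.3138.

0.3138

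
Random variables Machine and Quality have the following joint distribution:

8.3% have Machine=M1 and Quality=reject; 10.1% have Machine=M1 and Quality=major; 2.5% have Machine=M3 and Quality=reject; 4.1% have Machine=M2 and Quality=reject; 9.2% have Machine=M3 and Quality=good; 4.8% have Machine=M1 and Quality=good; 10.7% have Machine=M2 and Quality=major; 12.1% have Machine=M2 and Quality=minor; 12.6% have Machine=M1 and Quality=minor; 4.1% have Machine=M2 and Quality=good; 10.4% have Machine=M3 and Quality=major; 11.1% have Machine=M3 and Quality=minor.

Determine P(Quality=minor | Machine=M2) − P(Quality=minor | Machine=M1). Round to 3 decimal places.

0.038

P(Machine=M2) = 0.041 + 0.121 + 0.107 + 0.041 = 0.310; P(Quality=minor | Machine=M2) = 0.121/0.310 = 0.3903.
P(Machine=M1) = 0.048 + 0.126 + 0.101 + 0.083 = 0.358; P(Quality=minor | Machine=M1) = 0.126/0.358 = 0.3520.
Difference = 0.038.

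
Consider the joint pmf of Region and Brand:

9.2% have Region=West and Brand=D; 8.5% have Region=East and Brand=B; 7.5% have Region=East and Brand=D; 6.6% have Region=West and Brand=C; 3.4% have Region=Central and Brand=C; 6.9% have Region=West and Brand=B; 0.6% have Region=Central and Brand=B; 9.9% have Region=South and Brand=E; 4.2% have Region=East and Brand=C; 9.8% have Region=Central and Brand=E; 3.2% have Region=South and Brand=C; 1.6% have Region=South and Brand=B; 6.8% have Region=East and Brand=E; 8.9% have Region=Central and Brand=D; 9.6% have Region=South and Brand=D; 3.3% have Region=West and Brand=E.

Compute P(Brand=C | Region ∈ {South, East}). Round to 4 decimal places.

0.1442

P(Region=South) = 0.016 + 0.032 + 0.096 + 0.099 = 0.243.
P(Region=East) = 0.085 + 0.042 + 0.075 + 0.068 = 0.270.
P(Region ∈ {South, East}) = 0.243 + 0.270 = 0.513; P(Brand=C, Region ∈ {South, East}) = 0.032 + 0.042 = 0.074.
P(Brand=C | Region ∈ {South, East}) = 0.074/0.513 = 0.1442.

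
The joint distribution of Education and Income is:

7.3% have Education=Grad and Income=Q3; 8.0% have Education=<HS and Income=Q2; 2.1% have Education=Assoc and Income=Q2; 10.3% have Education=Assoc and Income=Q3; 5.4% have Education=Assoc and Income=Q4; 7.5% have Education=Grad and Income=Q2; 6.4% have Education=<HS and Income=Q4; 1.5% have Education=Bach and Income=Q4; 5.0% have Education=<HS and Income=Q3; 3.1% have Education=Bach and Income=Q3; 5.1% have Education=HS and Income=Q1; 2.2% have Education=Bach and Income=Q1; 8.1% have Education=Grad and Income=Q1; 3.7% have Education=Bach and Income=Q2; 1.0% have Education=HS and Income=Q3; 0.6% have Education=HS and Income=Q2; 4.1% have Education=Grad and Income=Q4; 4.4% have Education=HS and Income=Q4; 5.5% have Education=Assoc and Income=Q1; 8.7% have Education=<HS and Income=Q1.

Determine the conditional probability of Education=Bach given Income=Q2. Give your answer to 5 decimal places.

P(Income=Q2) = 0.080 + 0.006 + 0.021 + 0.037 + 0.075 = 0.219.
P(Education=Bach | Income=Q2) = 0.037/0.219 = 0.16895.

0.16895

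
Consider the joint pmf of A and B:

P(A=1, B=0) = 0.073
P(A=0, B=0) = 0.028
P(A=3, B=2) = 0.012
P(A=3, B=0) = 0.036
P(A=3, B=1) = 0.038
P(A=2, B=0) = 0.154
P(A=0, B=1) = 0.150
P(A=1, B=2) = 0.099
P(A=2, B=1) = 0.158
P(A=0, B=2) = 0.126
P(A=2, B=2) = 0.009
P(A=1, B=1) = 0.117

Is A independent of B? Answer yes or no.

P(A=2) = 0.321 and P(B=2) = 0.246, so their product is 0.07897, but P(A=2, B=2) = 0.009. Since these differ, A and B are not independent.

no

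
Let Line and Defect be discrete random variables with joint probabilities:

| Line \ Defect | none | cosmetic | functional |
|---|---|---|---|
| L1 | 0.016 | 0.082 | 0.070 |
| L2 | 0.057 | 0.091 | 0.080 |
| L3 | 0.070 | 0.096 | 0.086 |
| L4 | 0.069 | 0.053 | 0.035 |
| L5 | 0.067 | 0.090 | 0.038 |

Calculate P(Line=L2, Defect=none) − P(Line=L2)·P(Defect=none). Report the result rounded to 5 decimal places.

-0.00661

P(Line=L2) = 0.057 + 0.091 + 0.080 = 0.228.
P(Defect=none) = 0.016 + 0.057 + 0.070 + 0.069 + 0.067 = 0.279.
P(Line=L2, Defect=none) − P(Line=L2)P(Defect=none) = 0.057 − 0.228×0.279 = -0.00661.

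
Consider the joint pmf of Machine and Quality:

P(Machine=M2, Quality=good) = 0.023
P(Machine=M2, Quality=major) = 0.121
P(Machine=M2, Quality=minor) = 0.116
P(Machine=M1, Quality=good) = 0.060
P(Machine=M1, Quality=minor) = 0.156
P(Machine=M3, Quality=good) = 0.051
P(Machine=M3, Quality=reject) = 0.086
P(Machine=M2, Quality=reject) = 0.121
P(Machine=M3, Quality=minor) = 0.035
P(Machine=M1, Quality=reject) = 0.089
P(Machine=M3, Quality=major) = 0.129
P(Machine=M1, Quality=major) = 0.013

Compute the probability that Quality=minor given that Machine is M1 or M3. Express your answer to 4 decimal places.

0.3086

P(Machine=M1) = 0.060 + 0.156 + 0.013 + 0.089 = 0.318.
P(Machine=M3) = 0.051 + 0.035 + 0.129 + 0.086 = 0.301.
P(Machine ∈ {M1, M3}) = 0.318 + 0.301 = 0.619; P(Quality=minor, Machine ∈ {M1, M3}) = 0.156 + 0.035 = 0.191.
P(Quality=minor | Machine ∈ {M1, M3}) = 0.191/0.619 = 0.3086.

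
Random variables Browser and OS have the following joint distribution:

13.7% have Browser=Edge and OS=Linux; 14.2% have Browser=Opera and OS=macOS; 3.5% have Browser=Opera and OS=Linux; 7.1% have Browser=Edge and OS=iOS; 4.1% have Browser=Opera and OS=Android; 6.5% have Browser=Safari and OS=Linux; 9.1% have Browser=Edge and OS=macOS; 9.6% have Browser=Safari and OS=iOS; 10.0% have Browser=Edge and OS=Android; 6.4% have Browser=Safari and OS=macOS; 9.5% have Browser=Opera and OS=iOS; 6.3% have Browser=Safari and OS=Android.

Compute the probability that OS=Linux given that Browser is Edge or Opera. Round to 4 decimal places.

P(Browser=Edge) = 0.091 + 0.137 + 0.071 + 0.100 = 0.399.
P(Browser=Opera) = 0.142 + 0.035 + 0.095 + 0.041 = 0.313.
P(Browser ∈ {Edge, Opera}) = 0.399 + 0.313 = 0.712; P(OS=Linux, Browser ∈ {Edge, Opera}) = 0.137 + 0.035 = 0.172.
P(OS=Linux | Browser ∈ {Edge, Opera}) = 0.172/0.712 = 0.2416.

0.2416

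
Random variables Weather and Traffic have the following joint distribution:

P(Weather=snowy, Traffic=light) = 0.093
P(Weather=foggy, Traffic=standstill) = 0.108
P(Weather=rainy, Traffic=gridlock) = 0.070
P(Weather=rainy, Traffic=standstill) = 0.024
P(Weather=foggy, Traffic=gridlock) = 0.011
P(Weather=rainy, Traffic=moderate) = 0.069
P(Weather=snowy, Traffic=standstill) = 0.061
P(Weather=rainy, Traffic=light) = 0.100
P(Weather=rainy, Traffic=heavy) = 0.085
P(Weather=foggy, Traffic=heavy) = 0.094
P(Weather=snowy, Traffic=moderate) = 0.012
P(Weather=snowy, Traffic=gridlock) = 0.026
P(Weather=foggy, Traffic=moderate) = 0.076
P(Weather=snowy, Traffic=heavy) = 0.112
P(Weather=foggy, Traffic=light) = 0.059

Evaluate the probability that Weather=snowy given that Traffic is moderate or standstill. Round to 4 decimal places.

0.2086

P(Traffic=moderate) = 0.069 + 0.012 + 0.076 = 0.157.
P(Traffic=standstill) = 0.024 + 0.061 + 0.108 = 0.193.
P(Traffic ∈ {moderate, standstill}) = 0.157 + 0.193 = 0.350; P(Weather=snowy, Traffic ∈ {moderate, standstill}) = 0.012 + 0.061 = 0.073.
P(Weather=snowy | Traffic ∈ {moderate, standstill}) = 0.073/0.350 = 0.2086.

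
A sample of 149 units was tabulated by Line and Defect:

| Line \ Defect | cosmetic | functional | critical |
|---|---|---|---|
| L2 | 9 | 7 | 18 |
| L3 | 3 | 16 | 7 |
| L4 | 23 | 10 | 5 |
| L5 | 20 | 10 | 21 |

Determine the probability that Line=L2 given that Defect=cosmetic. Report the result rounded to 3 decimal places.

Total with Defect=cosmetic: 9 + 3 + 23 + 20 = 55.
P(Line=L2 | Defect=cosmetic) = 9/55 = 0.164.

0.164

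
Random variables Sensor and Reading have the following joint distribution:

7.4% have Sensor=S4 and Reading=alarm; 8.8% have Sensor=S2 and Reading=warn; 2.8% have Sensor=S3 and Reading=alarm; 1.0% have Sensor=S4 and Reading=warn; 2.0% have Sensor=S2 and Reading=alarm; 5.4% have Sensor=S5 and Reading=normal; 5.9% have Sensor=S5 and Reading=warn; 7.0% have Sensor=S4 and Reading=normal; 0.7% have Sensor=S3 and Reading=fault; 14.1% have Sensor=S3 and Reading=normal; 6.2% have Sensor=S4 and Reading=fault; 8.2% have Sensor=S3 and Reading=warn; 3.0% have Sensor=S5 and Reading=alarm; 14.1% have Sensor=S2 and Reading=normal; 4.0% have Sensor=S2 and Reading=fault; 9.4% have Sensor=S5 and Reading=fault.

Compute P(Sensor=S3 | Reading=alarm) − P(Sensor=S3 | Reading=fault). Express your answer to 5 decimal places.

P(Reading=alarm) = 0.020 + 0.028 + 0.074 + 0.030 = 0.152; P(Sensor=S3 | Reading=alarm) = 0.028/0.152 = 0.184211.
P(Reading=fault) = 0.040 + 0.007 + 0.062 + 0.094 = 0.203; P(Sensor=S3 | Reading=fault) = 0.007/0.203 = 0.034483.
Difference = 0.14973.

0.14973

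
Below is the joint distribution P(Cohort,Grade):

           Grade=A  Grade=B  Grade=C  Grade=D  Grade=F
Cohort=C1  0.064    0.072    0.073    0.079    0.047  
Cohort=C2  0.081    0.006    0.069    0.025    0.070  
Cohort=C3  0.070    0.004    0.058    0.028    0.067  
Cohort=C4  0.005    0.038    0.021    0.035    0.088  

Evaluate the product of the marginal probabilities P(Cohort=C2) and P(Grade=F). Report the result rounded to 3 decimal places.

P(Cohort=C2) = 0.081 + 0.006 + 0.069 + 0.025 + 0.070 = 0.251.
P(Grade=F) = 0.047 + 0.070 + 0.067 + 0.088 = 0.272.
Product: 0.251 × 0.272 = 0.068.

0.068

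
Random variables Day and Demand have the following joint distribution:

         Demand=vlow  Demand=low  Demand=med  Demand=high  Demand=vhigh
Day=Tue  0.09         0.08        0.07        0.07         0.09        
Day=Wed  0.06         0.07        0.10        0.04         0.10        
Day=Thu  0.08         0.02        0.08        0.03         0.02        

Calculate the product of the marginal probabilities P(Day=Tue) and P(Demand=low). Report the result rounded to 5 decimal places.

0.06800

P(Day=Tue) = 0.09 + 0.08 + 0.07 + 0.07 + 0.09 = 0.40.
P(Demand=low) = 0.08 + 0.07 + 0.02 = 0.17.
Product: 0.40 × 0.17 = 0.06800.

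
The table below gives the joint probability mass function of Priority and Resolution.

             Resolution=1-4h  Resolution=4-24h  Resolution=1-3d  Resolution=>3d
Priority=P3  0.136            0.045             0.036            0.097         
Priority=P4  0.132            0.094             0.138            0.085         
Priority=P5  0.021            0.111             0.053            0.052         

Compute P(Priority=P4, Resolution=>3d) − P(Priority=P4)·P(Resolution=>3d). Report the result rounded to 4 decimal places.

-0.0201

P(Priority=P4) = 0.132 + 0.094 + 0.138 + 0.085 = 0.449.
P(Resolution=>3d) = 0.097 + 0.085 + 0.052 = 0.234.
P(Priority=P4, Resolution=>3d) − P(Priority=P4)P(Resolution=>3d) = 0.085 − 0.449×0.234 = -0.0201.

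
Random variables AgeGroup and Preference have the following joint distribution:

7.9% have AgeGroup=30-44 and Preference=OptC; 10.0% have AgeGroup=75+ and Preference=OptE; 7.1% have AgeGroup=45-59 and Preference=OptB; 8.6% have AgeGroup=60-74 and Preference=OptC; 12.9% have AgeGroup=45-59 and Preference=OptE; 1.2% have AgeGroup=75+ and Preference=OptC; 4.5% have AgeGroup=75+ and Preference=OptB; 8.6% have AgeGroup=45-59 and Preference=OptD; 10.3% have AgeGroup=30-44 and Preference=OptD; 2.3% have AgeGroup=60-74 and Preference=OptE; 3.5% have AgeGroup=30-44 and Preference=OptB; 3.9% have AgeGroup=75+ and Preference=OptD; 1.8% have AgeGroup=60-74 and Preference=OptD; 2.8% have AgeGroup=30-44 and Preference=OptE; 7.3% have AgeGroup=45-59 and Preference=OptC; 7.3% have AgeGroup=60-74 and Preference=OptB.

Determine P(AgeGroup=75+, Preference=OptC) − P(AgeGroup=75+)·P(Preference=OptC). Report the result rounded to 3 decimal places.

-0.037

P(AgeGroup=75+) = 0.045 + 0.012 + 0.039 + 0.100 = 0.196.
P(Preference=OptC) = 0.079 + 0.073 + 0.086 + 0.012 = 0.250.
P(AgeGroup=75+, Preference=OptC) − P(AgeGroup=75+)P(Preference=OptC) = 0.012 − 0.196×0.250 = -0.037.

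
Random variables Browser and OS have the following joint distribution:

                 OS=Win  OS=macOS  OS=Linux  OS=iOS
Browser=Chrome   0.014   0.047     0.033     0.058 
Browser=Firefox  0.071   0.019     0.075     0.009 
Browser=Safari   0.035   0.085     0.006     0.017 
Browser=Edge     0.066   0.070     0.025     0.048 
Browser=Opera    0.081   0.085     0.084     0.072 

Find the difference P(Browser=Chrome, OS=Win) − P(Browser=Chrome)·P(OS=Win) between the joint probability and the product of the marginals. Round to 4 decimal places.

P(Browser=Chrome) = 0.014 + 0.047 + 0.033 + 0.058 = 0.152.
P(OS=Win) = 0.014 + 0.071 + 0.035 + 0.066 + 0.081 = 0.267.
P(Browser=Chrome, OS=Win) − P(Browser=Chrome)P(OS=Win) = 0.014 − 0.152×0.267 = -0.0266.

-0.0266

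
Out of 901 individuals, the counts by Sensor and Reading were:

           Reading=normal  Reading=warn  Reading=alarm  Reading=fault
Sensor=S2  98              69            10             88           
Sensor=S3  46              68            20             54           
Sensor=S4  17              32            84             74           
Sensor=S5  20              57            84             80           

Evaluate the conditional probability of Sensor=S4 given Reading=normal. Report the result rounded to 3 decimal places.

Total with Reading=normal: 98 + 46 + 17 + 20 = 181.
P(Sensor=S4 | Reading=normal) = 17/181 = 0.094.

0.094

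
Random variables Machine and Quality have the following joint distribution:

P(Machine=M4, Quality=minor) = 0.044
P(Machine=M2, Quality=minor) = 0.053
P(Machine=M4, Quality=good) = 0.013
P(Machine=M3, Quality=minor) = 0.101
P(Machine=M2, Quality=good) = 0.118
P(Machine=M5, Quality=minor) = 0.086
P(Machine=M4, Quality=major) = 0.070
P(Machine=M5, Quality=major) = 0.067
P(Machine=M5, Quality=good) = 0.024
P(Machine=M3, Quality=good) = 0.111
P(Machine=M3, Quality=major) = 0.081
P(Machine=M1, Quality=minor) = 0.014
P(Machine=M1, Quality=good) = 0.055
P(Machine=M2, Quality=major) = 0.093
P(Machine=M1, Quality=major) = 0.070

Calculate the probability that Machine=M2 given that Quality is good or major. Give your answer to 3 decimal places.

0.301

P(Quality=good) = 0.055 + 0.118 + 0.111 + 0.013 + 0.024 = 0.321.
P(Quality=major) = 0.070 + 0.093 + 0.081 + 0.070 + 0.067 = 0.381.
P(Quality ∈ {good, major}) = 0.321 + 0.381 = 0.702; P(Machine=M2, Quality ∈ {good, major}) = 0.118 + 0.093 = 0.211.
P(Machine=M2 | Quality ∈ {good, major}) = 0.211/0.702 = 0.301.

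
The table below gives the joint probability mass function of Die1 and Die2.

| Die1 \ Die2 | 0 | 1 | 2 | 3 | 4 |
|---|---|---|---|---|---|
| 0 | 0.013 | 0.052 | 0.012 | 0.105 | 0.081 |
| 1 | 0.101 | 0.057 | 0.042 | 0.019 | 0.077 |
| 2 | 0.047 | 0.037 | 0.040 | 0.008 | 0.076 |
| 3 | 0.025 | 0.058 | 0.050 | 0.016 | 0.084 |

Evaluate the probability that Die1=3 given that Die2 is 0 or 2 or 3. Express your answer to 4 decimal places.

P(Die2=0) = 0.013 + 0.101 + 0.047 + 0.025 = 0.186.
P(Die2=2) = 0.012 + 0.042 + 0.040 + 0.050 = 0.144.
P(Die2=3) = 0.105 + 0.019 + 0.008 + 0.016 = 0.148.
P(Die2 ∈ {0, 2, 3}) = 0.186 + 0.144 + 0.148 = 0.478; P(Die1=3, Die2 ∈ {0, 2, 3}) = 0.025 + 0.050 + 0.016 = 0.091.
P(Die1=3 | Die2 ∈ {0, 2, 3}) = 0.091/0.478 = 0.1904.

0.1904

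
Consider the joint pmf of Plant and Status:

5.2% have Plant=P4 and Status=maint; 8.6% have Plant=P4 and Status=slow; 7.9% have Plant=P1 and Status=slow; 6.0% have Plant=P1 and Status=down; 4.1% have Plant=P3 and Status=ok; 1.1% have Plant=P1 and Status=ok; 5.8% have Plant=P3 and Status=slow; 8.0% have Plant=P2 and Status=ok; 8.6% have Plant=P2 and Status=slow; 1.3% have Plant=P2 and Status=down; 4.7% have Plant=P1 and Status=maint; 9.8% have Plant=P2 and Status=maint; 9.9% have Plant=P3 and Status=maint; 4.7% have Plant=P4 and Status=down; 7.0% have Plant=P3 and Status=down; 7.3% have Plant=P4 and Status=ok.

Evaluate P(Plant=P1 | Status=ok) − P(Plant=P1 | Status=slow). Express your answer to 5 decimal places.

P(Status=ok) = 0.011 + 0.080 + 0.041 + 0.073 = 0.205; P(Plant=P1 | Status=ok) = 0.011/0.205 = 0.053659.
P(Status=slow) = 0.079 + 0.086 + 0.058 + 0.086 = 0.309; P(Plant=P1 | Status=slow) = 0.079/0.309 = 0.255663.
Difference = -0.20200.

-0.20200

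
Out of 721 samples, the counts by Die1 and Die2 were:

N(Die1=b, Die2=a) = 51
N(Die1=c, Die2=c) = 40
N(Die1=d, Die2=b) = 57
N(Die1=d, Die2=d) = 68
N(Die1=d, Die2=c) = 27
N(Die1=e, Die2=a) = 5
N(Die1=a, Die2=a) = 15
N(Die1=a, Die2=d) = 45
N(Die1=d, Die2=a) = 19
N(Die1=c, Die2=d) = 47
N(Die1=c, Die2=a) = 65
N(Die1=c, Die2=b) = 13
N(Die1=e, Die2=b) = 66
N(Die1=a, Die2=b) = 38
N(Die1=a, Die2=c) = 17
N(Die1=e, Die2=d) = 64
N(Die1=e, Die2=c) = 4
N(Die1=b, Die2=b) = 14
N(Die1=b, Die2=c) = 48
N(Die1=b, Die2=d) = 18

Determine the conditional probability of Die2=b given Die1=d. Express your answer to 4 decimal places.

Total with Die1=d: 19 + 57 + 27 + 68 = 171.
P(Die2=b | Die1=d) = 57/171 = 0.3333.

0.3333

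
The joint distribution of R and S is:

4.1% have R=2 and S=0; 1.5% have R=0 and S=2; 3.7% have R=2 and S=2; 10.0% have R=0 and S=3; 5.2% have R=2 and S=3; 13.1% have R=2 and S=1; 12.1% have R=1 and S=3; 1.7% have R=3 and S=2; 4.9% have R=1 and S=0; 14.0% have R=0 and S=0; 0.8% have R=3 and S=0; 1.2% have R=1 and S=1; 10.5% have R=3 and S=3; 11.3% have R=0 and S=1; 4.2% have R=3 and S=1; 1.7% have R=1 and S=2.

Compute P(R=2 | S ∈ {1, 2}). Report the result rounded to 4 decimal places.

P(S=1) = 0.113 + 0.012 + 0.131 + 0.042 = 0.298.
P(S=2) = 0.015 + 0.017 + 0.037 + 0.017 = 0.086.
P(S ∈ {1, 2}) = 0.298 + 0.086 = 0.384; P(R=2, S ∈ {1, 2}) = 0.131 + 0.037 = 0.168.
P(R=2 | S ∈ {1, 2}) = 0.168/0.384 = 0.4375.

0.4375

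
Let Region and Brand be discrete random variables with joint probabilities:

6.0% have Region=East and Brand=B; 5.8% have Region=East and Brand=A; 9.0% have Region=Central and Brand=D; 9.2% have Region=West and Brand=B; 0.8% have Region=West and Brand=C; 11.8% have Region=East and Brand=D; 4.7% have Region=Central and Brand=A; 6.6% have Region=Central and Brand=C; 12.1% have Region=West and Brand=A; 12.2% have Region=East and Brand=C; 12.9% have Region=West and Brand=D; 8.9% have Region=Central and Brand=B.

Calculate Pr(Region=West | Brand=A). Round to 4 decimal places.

P(Brand=A) = 0.058 + 0.121 + 0.047 = 0.226.
P(Region=West | Brand=A) = 0.121/0.226 = 0.5354.

0.5354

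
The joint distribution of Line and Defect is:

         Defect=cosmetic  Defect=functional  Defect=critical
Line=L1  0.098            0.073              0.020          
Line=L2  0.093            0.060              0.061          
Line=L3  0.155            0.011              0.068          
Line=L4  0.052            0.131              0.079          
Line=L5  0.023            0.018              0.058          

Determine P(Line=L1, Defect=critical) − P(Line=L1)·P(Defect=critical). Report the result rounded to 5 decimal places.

-0.03463

P(Line=L1) = 0.098 + 0.073 + 0.020 = 0.191.
P(Defect=critical) = 0.020 + 0.061 + 0.068 + 0.079 + 0.058 = 0.286.
P(Line=L1, Defect=critical) − P(Line=L1)P(Defect=critical) = 0.020 − 0.191×0.286 = -0.03463.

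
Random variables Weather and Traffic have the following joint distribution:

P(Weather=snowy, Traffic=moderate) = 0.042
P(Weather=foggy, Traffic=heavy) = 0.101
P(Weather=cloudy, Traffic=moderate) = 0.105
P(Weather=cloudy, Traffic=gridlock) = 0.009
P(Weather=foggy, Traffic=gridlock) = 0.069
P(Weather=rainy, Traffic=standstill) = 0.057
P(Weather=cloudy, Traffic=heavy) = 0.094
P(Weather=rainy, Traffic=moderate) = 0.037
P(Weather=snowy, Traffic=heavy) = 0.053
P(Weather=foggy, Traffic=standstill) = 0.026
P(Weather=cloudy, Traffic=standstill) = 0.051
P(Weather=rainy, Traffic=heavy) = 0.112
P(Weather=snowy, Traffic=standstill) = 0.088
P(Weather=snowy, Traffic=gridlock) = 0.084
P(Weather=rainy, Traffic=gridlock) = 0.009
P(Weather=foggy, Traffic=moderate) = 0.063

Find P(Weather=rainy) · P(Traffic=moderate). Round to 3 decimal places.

0.053

P(Weather=rainy) = 0.037 + 0.112 + 0.009 + 0.057 = 0.215.
P(Traffic=moderate) = 0.105 + 0.037 + 0.042 + 0.063 = 0.247.
Product: 0.215 × 0.247 = 0.053.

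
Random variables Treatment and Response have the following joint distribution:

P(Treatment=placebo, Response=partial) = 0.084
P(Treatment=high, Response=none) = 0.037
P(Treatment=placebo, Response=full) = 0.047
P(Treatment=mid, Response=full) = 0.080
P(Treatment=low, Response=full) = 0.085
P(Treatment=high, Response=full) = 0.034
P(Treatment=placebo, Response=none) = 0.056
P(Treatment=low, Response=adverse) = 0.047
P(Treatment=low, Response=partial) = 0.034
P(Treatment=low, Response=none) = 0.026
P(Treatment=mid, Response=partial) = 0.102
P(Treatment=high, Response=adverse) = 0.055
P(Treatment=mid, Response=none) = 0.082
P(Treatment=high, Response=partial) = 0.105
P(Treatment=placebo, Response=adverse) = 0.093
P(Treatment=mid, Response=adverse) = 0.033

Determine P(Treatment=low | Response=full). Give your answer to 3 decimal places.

0.346

P(Response=full) = 0.047 + 0.085 + 0.080 + 0.034 = 0.246.
P(Treatment=low | Response=full) = 0.085/0.246 = 0.346.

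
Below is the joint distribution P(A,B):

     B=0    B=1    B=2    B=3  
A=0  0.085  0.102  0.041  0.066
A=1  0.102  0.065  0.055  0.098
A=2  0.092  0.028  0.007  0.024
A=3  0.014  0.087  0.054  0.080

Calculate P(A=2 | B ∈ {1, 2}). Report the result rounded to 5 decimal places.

0.07973

P(B=1) = 0.102 + 0.065 + 0.028 + 0.087 = 0.282.
P(B=2) = 0.041 + 0.055 + 0.007 + 0.054 = 0.157.
P(B ∈ {1, 2}) = 0.282 + 0.157 = 0.439; P(A=2, B ∈ {1, 2}) = 0.028 + 0.007 = 0.035.
P(A=2 | B ∈ {1, 2}) = 0.035/0.439 = 0.07973.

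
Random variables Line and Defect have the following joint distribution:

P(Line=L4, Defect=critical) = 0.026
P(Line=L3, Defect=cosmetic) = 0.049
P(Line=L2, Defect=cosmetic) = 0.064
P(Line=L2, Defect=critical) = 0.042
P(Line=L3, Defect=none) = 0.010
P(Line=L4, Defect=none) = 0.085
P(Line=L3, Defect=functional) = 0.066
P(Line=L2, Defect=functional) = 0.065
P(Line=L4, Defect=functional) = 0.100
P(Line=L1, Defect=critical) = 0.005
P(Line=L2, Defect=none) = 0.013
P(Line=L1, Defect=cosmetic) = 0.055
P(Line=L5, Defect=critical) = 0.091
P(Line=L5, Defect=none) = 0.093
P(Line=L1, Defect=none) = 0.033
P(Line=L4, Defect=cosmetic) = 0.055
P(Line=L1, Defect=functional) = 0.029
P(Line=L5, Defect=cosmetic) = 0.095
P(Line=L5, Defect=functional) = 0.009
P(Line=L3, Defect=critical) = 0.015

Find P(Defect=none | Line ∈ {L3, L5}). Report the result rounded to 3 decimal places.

0.241

P(Line=L3) = 0.010 + 0.049 + 0.066 + 0.015 = 0.140.
P(Line=L5) = 0.093 + 0.095 + 0.009 + 0.091 = 0.288.
P(Line ∈ {L3, L5}) = 0.140 + 0.288 = 0.428; P(Defect=none, Line ∈ {L3, L5}) = 0.010 + 0.093 = 0.103.
P(Defect=none | Line ∈ {L3, L5}) = 0.103/0.428 = 0.241.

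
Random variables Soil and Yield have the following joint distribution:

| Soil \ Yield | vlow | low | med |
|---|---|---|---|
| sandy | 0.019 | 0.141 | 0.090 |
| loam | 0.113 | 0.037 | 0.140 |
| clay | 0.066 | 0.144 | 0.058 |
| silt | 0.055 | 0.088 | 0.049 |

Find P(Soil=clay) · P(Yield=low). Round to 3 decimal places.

0.110

P(Soil=clay) = 0.066 + 0.144 + 0.058 = 0.268.
P(Yield=low) = 0.141 + 0.037 + 0.144 + 0.088 = 0.410.
Product: 0.268 × 0.410 = 0.110.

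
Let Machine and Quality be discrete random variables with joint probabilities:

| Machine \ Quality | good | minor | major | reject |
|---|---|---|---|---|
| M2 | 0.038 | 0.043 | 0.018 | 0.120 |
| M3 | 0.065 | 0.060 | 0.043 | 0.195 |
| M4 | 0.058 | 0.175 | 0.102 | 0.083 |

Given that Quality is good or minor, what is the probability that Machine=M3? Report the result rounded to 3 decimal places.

0.285

P(Quality=good) = 0.038 + 0.065 + 0.058 = 0.161.
P(Quality=minor) = 0.043 + 0.060 + 0.175 = 0.278.
P(Quality ∈ {good, minor}) = 0.161 + 0.278 = 0.439; P(Machine=M3, Quality ∈ {good, minor}) = 0.065 + 0.060 = 0.125.
P(Machine=M3 | Quality ∈ {good, minor}) = 0.125/0.439 = 0.285.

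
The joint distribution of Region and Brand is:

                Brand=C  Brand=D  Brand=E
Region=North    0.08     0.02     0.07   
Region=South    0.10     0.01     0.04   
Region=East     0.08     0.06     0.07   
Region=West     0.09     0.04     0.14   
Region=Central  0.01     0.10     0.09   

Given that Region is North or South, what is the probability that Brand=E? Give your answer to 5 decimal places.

P(Region=North) = 0.08 + 0.02 + 0.07 = 0.17.
P(Region=South) = 0.10 + 0.01 + 0.04 = 0.15.
P(Region ∈ {North, South}) = 0.17 + 0.15 = 0.32; P(Brand=E, Region ∈ {North, South}) = 0.07 + 0.04 = 0.11.
P(Brand=E | Region ∈ {North, South}) = 0.11/0.32 = 0.34375.

0.34375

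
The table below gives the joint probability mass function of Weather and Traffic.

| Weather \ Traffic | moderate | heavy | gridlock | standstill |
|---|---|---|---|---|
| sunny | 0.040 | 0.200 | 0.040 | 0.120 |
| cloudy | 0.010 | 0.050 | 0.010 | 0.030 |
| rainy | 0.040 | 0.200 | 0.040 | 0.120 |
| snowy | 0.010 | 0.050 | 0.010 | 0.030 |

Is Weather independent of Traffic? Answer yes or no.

yes

Every cell satisfies P(Weather,Traffic) = P(Weather)·P(Traffic). For instance P(Weather=snowy) = 0.100, P(Traffic=moderate) = 0.100, and 0.100×0.100 = 0.010 matches the joint entry. So Weather and Traffic are independent.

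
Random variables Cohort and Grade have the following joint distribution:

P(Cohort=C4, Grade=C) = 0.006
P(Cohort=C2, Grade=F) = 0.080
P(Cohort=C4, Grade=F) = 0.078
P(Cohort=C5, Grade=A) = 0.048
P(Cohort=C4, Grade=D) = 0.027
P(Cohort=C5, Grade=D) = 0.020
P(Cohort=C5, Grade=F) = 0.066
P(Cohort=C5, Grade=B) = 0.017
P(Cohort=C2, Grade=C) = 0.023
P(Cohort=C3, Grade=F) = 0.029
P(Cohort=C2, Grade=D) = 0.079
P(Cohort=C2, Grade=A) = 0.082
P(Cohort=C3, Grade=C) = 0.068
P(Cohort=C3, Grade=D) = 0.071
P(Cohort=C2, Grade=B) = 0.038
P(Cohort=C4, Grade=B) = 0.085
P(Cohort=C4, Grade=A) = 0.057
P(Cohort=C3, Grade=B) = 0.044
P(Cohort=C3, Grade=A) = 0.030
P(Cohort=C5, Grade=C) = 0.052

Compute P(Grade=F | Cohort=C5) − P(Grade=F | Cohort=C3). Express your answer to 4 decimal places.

P(Cohort=C5) = 0.048 + 0.017 + 0.052 + 0.020 + 0.066 = 0.203; P(Grade=F | Cohort=C5) = 0.066/0.203 = 0.32512.
P(Cohort=C3) = 0.030 + 0.044 + 0.068 + 0.071 + 0.029 = 0.242; P(Grade=F | Cohort=C3) = 0.029/0.242 = 0.11983.
Difference = 0.2053.

0.2053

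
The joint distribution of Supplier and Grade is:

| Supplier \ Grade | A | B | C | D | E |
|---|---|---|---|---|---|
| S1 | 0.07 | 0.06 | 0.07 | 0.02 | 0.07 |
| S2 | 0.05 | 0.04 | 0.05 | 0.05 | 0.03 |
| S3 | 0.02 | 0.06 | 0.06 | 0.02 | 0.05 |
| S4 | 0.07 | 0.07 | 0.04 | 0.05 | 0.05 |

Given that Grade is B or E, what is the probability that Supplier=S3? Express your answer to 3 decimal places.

0.256

P(Grade=B) = 0.06 + 0.04 + 0.06 + 0.07 = 0.23.
P(Grade=E) = 0.07 + 0.03 + 0.05 + 0.05 = 0.20.
P(Grade ∈ {B, E}) = 0.23 + 0.20 = 0.43; P(Supplier=S3, Grade ∈ {B, E}) = 0.06 + 0.05 = 0.11.
P(Supplier=S3 | Grade ∈ {B, E}) = 0.11/0.43 = 0.256.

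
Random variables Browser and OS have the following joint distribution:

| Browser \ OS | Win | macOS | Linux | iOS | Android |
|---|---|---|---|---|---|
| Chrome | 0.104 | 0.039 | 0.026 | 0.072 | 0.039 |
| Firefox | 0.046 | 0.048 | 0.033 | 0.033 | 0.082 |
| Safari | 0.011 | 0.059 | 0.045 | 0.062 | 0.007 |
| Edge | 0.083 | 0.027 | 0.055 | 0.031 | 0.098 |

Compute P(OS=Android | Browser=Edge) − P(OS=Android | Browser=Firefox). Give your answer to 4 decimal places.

-0.0055

P(Browser=Edge) = 0.083 + 0.027 + 0.055 + 0.031 + 0.098 = 0.294; P(OS=Android | Browser=Edge) = 0.098/0.294 = 0.33333.
P(Browser=Firefox) = 0.046 + 0.048 + 0.033 + 0.033 + 0.082 = 0.242; P(OS=Android | Browser=Firefox) = 0.082/0.242 = 0.33884.
Difference = -0.0055.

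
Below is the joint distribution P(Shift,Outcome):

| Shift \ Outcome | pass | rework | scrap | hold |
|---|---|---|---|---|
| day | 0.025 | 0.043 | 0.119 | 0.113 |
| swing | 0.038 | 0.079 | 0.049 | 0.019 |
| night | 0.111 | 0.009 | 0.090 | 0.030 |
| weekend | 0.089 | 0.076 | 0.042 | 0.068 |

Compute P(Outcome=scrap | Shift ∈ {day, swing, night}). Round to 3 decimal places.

P(Shift=day) = 0.025 + 0.043 + 0.119 + 0.113 = 0.300.
P(Shift=swing) = 0.038 + 0.079 + 0.049 + 0.019 = 0.185.
P(Shift=night) = 0.111 + 0.009 + 0.090 + 0.030 = 0.240.
P(Shift ∈ {day, swing, night}) = 0.300 + 0.185 + 0.240 = 0.725; P(Outcome=scrap, Shift ∈ {day, swing, night}) = 0.119 + 0.049 + 0.090 = 0.258.
P(Outcome=scrap | Shift ∈ {day, swing, night}) = 0.258/0.725 = 0.356.

0.356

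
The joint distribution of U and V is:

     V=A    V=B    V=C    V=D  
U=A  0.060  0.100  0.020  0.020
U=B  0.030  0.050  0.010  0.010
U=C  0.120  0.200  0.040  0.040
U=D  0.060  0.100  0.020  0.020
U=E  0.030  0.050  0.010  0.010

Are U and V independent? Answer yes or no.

Every cell satisfies P(U,V) = P(U)·P(V). For instance P(U=A) = 0.200, P(V=B) = 0.500, and 0.200×0.500 = 0.100 matches the joint entry. So U and V are independent.

yes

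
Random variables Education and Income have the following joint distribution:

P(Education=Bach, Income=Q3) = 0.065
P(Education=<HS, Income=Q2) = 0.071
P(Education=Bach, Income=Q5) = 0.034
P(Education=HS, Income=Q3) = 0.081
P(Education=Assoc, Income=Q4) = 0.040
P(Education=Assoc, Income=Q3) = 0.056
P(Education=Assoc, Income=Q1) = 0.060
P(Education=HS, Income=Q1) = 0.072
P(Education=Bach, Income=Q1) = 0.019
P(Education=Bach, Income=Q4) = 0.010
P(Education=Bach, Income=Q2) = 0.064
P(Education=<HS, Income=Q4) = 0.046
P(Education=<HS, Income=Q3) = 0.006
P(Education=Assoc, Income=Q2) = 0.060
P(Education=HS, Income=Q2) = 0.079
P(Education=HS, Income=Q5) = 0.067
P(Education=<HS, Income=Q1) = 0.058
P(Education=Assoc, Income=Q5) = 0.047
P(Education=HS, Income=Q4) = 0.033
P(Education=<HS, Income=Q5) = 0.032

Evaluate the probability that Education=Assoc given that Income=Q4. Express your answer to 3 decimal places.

P(Income=Q4) = 0.046 + 0.033 + 0.040 + 0.010 = 0.129.
P(Education=Assoc | Income=Q4) = 0.040/0.129 = 0.310.

0.310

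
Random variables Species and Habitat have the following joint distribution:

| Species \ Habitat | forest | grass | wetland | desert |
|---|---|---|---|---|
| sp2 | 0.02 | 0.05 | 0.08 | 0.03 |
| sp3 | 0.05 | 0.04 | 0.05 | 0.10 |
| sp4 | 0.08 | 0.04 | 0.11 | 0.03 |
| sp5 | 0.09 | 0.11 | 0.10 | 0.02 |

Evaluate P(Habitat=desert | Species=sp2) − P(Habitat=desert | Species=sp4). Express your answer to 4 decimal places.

P(Species=sp2) = 0.02 + 0.05 + 0.08 + 0.03 = 0.18; P(Habitat=desert | Species=sp2) = 0.03/0.18 = 0.16667.
P(Species=sp4) = 0.08 + 0.04 + 0.11 + 0.03 = 0.26; P(Habitat=desert | Species=sp4) = 0.03/0.26 = 0.11538.
Difference = 0.0513.

0.0513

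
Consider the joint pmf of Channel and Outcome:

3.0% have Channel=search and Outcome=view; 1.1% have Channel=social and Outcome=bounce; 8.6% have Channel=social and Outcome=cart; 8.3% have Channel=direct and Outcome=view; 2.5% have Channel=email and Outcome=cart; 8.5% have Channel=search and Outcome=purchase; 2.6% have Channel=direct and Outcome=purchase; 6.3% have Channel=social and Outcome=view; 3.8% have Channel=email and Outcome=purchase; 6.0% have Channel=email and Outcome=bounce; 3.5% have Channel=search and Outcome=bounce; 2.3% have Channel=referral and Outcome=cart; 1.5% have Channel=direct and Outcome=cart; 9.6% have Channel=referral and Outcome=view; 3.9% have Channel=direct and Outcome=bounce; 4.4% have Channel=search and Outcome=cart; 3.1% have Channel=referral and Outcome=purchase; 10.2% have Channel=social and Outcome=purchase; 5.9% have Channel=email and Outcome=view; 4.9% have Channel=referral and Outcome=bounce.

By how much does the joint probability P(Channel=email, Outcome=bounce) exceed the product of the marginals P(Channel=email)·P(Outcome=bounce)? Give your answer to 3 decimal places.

P(Channel=email) = 0.060 + 0.059 + 0.025 + 0.038 = 0.182.
P(Outcome=bounce) = 0.060 + 0.035 + 0.011 + 0.039 + 0.049 = 0.194.
P(Channel=email, Outcome=bounce) − P(Channel=email)P(Outcome=bounce) = 0.060 − 0.182×0.194 = 0.025.

0.025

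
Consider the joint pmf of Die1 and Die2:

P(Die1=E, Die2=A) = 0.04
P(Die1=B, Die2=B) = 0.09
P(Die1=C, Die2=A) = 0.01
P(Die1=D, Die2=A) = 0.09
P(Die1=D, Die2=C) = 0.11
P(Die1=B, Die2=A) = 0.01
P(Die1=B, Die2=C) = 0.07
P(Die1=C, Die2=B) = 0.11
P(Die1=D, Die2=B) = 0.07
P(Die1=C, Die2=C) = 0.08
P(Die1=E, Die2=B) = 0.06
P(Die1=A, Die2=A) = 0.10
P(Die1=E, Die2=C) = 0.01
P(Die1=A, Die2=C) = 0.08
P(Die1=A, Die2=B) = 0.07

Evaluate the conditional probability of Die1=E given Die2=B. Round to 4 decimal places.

P(Die2=B) = 0.07 + 0.09 + 0.11 + 0.07 + 0.06 = 0.40.
P(Die1=E | Die2=B) = 0.06/0.40 = 0.1500.

0.1500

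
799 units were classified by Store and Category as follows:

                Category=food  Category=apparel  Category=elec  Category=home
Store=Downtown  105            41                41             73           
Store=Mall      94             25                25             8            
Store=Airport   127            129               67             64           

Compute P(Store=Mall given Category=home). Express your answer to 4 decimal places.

Total with Category=home: 73 + 8 + 64 = 145.
P(Store=Mall | Category=home) = 8/145 = 0.0552.

0.0552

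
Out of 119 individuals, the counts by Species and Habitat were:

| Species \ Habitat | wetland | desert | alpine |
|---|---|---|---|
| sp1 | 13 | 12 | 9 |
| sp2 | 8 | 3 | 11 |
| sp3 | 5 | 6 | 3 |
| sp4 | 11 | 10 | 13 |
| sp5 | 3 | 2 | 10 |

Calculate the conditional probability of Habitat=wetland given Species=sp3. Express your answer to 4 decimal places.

0.3571

Total with Species=sp3: 5 + 6 + 3 = 14.
P(Habitat=wetland | Species=sp3) = 5/14 = 0.3571.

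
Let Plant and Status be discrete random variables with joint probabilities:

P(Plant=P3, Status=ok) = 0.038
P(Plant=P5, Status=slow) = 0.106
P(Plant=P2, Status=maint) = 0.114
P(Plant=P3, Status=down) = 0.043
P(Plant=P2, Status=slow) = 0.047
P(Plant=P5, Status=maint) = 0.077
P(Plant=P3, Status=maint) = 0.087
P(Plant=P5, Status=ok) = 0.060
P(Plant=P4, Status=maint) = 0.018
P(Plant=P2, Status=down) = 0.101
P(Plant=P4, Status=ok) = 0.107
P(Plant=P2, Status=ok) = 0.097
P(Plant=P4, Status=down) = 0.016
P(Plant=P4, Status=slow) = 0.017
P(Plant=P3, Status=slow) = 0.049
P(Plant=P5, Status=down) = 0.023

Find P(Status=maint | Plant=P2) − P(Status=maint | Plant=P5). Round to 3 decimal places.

0.028

P(Plant=P2) = 0.097 + 0.047 + 0.101 + 0.114 = 0.359; P(Status=maint | Plant=P2) = 0.114/0.359 = 0.3175.
P(Plant=P5) = 0.060 + 0.106 + 0.023 + 0.077 = 0.266; P(Status=maint | Plant=P5) = 0.077/0.266 = 0.2895.
Difference = 0.028.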